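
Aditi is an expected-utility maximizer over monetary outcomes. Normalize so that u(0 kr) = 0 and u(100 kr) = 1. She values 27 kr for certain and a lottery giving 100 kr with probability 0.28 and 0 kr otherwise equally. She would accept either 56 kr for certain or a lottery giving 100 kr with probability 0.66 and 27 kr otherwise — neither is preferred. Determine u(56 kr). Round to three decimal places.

0.755

The first gamble pins u(27 kr): it must equal 0.28·1 + 0.72·0 = 0.28.
Then u(56 kr) = 0.66·u(100 kr) + 0.34·u(27 kr) = 0.66·1.00 + 0.34·0.28 = 0.7552.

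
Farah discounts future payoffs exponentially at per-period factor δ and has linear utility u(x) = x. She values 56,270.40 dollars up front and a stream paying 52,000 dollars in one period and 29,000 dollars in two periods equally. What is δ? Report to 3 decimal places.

δ ≈ 0.760

The stream is worth 52000δ + 29000δ² today, so 52000δ + 29000δ² = 56270.40.
So 29000δ² + 52000δ − 56270.40 = 0.
The positive root is δ = [−52000 + √(52000² + 4·29000·56270.40)] / (2·29000) = (−52000 + 96080.000)/58000 ≈ 0.760.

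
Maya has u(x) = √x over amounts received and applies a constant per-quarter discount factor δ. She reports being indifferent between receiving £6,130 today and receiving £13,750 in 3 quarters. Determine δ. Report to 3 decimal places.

δ ≈ 0.874

The payoff in 3 quarters is discounted by δ^3, so u(6130) = δ^3·u(13750) and δ^3 = u(6130)/u(13750).
Since u(x) = √x, δ^3 = √(6130/13750) = 0.66770.
So δ = 0.66770^(1/3) ≈ 0.874.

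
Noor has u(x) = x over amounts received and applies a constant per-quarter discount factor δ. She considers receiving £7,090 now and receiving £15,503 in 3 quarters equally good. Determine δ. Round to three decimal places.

Equating discounted utilities: u(7090) = δ^3·u(15503) ⇒ δ^3 = u(7090)/u(15503).
With u(x) = x: δ^3 = 7090/15503 = 0.45733.
Taking the cube root: δ = 0.45733^(1/3) ≈ 0.770.

δ ≈ 0.770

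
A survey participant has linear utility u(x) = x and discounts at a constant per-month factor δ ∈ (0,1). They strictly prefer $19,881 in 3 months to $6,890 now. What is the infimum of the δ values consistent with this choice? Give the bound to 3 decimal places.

δ > 0.702

The preference means 6890 < δ^3·19881.
Dividing by 19881: δ^3 > 0.34656. Both sides are positive, so the cube root keeps the direction.
δ > 0.34656^(1/3) = 0.702.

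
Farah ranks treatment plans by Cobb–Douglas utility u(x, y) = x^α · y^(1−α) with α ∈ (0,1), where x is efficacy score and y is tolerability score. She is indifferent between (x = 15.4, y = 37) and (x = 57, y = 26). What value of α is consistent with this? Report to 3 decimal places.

α ≈ 0.212

The Cobb–Douglas utilities coincide, so 15.4^α·37^(1−α) = 57^α·26^(1−α).
(15.4/57)^α = (26/37)^(1−α); take logs: α·ln(15.4/57) = (1−α)·ln(26/37), i.e. α·-1.308684 = (1−α)·-0.352821.
Thus α·(-1.661505) = -0.352821, so α = -0.352821/-1.661505 ≈ 0.212.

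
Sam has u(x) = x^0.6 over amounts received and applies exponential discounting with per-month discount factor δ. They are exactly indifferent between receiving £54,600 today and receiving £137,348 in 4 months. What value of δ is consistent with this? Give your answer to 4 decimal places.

Indifference means u(54600) = δ^4 · u(137348), so δ^4 = u(54600)/u(137348).
With u(x) = x^0.6: δ^4 = 54600^0.6/137348^0.6 = (54600/137348)^0.6 = 0.57494.
Hence δ = (0.57494)^(1/4) = 0.870774.

δ ≈ 0.8708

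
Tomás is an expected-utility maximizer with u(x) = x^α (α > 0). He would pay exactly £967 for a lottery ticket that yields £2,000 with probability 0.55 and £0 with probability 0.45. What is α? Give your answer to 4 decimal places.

α ≈ 0.8227

EU(lottery) = 0.55·2000^α + 0.45·0 = 0.55·2000^α.
Equating: 967^α = 0.55·2000^α, i.e. 0.4835^α = 0.55.
Take logs: α = ln 0.55 / ln(967/2000) ≈ 0.822669.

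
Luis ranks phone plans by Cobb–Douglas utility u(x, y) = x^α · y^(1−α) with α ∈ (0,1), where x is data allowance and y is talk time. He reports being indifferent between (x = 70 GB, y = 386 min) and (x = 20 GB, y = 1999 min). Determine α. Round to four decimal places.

The Cobb–Douglas utilities coincide, so 70^α·386^(1−α) = 20^α·1999^(1−α).
(70/20)^α = (1999/386)^(1−α); take logs: α·ln(70/20) = (1−α)·ln(1999/386), i.e. α·1.2527630 = (1−α)·1.6445650.
Thus α·(2.8973280) = 1.6445650, so α = 1.6445650/2.8973280 ≈ 0.5676.

α ≈ 0.5676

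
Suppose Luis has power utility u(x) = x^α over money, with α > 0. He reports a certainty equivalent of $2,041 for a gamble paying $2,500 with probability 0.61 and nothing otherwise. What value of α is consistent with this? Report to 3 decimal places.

EU(lottery) = 0.61·2500^α + 0.39·0 = 0.61·2500^α.
Equating: 2041^α = 0.61·2500^α, i.e. 0.8164^α = 0.61.
Taking logs: α·ln(2041/2500) = ln(0.61), so α = -0.494296 / -0.202851 ≈ 2.437.

α ≈ 2.437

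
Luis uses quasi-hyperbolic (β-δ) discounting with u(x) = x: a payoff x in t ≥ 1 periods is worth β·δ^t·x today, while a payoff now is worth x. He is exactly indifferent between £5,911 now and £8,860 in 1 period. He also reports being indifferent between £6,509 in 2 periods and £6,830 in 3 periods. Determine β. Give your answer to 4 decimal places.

β ≈ 0.7001

Both payoffs in the second observation are in the future, so β drops out: δ^2·6509 = δ^3·6830 ⇒ δ = 6509/6830 = 0.95300.
Now use the now-vs-future pair: 5911 = β·δ·8860 gives β = 5911/(0.95300·8860) ≈ 0.7001.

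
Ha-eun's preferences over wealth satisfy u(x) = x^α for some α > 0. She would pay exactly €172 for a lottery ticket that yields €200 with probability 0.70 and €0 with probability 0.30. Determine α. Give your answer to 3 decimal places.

EU(lottery) = 0.70·200^α + 0.30·0 = 0.70·200^α.
Setting u(172) equal to that: 172^α = 0.70·200^α ⇒ (172/200)^α = 0.70.
α = ln(0.70) / ln(172/200) = -0.356675/-0.150823 ≈ 2.365.

α ≈ 2.365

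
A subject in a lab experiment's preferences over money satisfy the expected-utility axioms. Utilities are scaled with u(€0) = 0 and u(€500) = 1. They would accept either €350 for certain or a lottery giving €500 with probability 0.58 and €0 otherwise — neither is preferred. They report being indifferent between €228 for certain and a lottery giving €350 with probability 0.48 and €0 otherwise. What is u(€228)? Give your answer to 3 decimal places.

0.278

First, u(€350) = 0.58·u(€500) + 0.42·u(€0) = 0.58.
Then u(€228) = 0.48·u(€350) + 0.52·u(€0) = 0.48·0.58 + 0.52·0.00 = 0.2784.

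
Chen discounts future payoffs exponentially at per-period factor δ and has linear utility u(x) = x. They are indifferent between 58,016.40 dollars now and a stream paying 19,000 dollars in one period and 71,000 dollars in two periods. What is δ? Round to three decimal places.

δ ≈ 0.780

Equating present values: 58016.40 = 19000δ + 71000δ².
That is, 71000δ² + 19000δ − 58016.40 = 0, a quadratic in δ.
δ = (−19000 + √(19000² + 4·71000·58016.40)) / (2·71000) = (−19000 + √16837657600.00) / 142000 ≈ 0.780.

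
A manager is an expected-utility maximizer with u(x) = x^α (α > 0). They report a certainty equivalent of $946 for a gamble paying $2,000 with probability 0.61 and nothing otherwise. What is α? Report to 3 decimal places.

EU(lottery) = 0.61·2000^α + 0.39·0 = 0.61·2000^α.
Setting u(946) equal to that: 946^α = 0.61·2000^α ⇒ (946/2000)^α = 0.61.
Take logs: α = ln 0.61 / ln(946/2000) ≈ 0.66024.

α ≈ 0.660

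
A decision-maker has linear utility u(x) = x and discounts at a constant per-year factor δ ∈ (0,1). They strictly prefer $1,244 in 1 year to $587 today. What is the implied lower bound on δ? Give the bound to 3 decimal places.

δ > 0.472

Under u(x) = x this choice says 587 < δ·1244.
So δ > 587/1244 = 0.47186.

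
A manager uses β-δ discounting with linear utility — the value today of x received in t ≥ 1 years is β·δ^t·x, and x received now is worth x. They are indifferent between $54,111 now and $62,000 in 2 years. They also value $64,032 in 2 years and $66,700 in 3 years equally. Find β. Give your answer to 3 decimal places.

β ≈ 0.947

Both payoffs in the second observation are in the future, so β drops out: δ^2·64032 = δ^3·66700 ⇒ δ = 64032/66700 = 0.96000.
Now use the now-vs-future pair: 54111 = β·δ^2·62000 gives β = 54111/(0.92160·62000) ≈ 0.947.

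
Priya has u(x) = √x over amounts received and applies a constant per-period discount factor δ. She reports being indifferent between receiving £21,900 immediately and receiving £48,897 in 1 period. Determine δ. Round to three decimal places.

δ ≈ 0.669

Indifference means u(21900) = δ · u(48897), so δ = u(21900)/u(48897).
With u(x) = √x: δ = √21900/√48897 = √(21900/48897) = 0.66924.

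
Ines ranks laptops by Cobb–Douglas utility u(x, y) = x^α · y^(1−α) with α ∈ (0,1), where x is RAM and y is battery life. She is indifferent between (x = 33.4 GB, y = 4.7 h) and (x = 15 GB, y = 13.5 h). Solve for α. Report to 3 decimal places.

α ≈ 0.569

The Cobb–Douglas utilities coincide, so 33.4^α·4.7^(1−α) = 15^α·13.5^(1−α).
Rearrange to (33.4/15)^α = (13.5/4.7)^(1−α) and take logs: α·0.800506 = (1−α)·1.055127.
With A = 0.800506 and B = 1.055127: α·A = (1−α)·B, so α = B/(A+B) = 1.055127/1.855633 ≈ 0.569.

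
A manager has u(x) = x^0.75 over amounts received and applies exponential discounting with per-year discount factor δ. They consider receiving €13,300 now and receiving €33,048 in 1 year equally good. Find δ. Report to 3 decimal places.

δ ≈ 0.505

Indifference means u(13300) = δ · u(33048), so δ = u(13300)/u(33048).
Since u(x) = x^0.75, δ = (13300/33048)^0.75 = 0.40244^0.75 = 0.50528.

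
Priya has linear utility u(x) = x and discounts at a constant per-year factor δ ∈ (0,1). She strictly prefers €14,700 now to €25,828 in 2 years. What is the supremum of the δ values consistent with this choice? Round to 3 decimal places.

Under u(x) = x this choice says 14700 > δ^2·25828.
Hence δ^2 < 14700/25828 = 0.56915, and x ↦ x^(1/2) is increasing on (0,∞).
δ < (14700/25828)^(1/2) ≈ 0.754.

δ < 0.754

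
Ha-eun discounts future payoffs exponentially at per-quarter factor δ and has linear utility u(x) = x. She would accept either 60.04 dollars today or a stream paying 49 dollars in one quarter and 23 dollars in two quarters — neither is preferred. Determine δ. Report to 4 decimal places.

δ ≈ 0.8700

Present value of the stream is 49·δ + 23·δ². Indifference gives 49δ + 23δ² = 60.04.
That is, 23δ² + 49δ − 60.04 = 0, a quadratic in δ.
The positive root is δ = [−49 + √(49² + 4·23·60.04)] / (2·23) = (−49 + 89.021)/46 ≈ 0.8700.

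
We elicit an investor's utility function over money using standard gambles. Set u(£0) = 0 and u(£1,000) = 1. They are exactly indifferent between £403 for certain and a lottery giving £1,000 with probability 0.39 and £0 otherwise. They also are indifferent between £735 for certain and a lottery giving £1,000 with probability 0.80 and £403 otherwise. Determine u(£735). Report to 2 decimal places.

From the first indifference, u(£403) = 0.39·u(£1,000) + 0.61·u(£0) = 0.39·1 + 0.61·0 = 0.39.
Then u(£735) = 0.80·u(£1,000) + 0.20·u(£403) = 0.80·1.00 + 0.20·0.39 = 0.8780.

0.88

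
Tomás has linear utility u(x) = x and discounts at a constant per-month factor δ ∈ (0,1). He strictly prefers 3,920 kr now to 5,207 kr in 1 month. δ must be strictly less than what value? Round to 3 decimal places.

δ < 0.753

Comparing present values: 3920 > δ·5207.
So δ < 3920/5207 = 0.75283.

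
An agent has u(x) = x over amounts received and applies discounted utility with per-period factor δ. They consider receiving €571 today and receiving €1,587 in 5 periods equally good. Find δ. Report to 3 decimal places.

δ ≈ 0.815

Equating discounted utilities: u(571) = δ^5·u(1587) ⇒ δ^5 = u(571)/u(1587).
With u(x) = x: δ^5 = 571/1587 = 0.35980.
Hence δ = (0.35980)^(1/5) = 0.81510.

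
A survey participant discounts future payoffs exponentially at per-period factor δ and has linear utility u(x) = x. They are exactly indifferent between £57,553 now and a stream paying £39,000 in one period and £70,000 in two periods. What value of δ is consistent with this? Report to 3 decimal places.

δ ≈ 0.670

Present value of the stream is 39000·δ + 70000·δ². Indifference gives 39000δ + 70000δ² = 57553.
So 70000δ² + 39000δ − 57553 = 0.
The positive root is δ = [−39000 + √(39000² + 4·70000·57553)] / (2·70000) = (−39000 + 132800.000)/140000 ≈ 0.670.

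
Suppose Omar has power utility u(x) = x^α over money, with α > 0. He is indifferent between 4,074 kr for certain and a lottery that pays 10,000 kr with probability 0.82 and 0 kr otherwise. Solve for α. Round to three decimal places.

α ≈ 0.221

EU(lottery) = 0.82·10000^α + 0.18·0 = 0.82·10000^α.
Equating: 4074^α = 0.82·10000^α, i.e. 0.4074^α = 0.82.
α = ln(0.82) / ln(4074/10000) = -0.198451/-0.897960 ≈ 0.221.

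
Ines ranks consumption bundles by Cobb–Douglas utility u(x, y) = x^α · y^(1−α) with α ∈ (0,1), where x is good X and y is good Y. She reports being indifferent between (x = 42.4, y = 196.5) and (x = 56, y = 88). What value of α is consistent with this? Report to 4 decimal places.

α ≈ 0.7428

Set the two utilities equal: 42.4^α·196.5^(1−α) = 56^α·88^(1−α).
Taking logs: α·ln 42.4 + (1−α)·ln 196.5 = α·ln 56 + (1−α)·ln 88, i.e. α·-0.2782033 = (1−α)·-0.8033256.
Thus α·(-1.0815289) = -0.8033256, so α = -0.8033256/-1.0815289 ≈ 0.7428.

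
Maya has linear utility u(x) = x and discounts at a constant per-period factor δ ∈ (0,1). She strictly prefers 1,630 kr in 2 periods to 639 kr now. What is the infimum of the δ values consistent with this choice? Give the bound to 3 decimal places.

The preference means 639 < δ^2·1630.
Hence δ^2 > 639/1630 = 0.39202, and x ↦ x^(1/2) is increasing on (0,∞).
δ > 0.39202^(1/2) = 0.626.

δ > 0.626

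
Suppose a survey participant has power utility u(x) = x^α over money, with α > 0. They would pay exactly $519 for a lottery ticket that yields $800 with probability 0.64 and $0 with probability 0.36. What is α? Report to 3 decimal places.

Since u(0) = 0, the lottery's EU is 0.64·800^α.
Equating: 519^α = 0.64·800^α, i.e. 0.6488^α = 0.64.
Take logs: α = ln 0.64 / ln(519/800) ≈ 1.03138.

α ≈ 1.031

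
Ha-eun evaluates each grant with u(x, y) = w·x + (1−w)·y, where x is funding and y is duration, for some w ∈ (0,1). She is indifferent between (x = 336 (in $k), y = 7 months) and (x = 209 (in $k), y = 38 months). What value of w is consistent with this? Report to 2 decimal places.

w = 0.20

u(336,7) = u(209,38) means w·336 + (1−w)·7 = w·209 + (1−w)·38.
w·(336−209) = (1−w)·(38−7), i.e. w·127 = (1−w)·31.
The marginal rate of substitution is 31/127, so w = 31/(127+31) = 0.20.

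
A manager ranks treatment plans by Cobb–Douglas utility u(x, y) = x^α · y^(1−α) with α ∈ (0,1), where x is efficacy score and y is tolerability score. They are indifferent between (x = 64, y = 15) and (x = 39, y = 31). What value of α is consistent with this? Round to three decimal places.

Set the two utilities equal: 64^α·15^(1−α) = 39^α·31^(1−α).
(64/39)^α = (31/15)^(1−α); take logs: α·ln(64/39) = (1−α)·ln(31/15), i.e. α·0.495321 = (1−α)·0.725937.
So α/(1−α) = (0.725937)/(0.495321) = 1.465589, and α = 1.465589/2.465589 ≈ 0.594.

α ≈ 0.594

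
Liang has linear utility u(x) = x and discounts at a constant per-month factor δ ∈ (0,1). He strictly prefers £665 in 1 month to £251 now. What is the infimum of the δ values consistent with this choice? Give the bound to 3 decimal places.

δ > 0.377

Comparing present values: 251 < δ·665.
So δ > 251/665 = 0.37744.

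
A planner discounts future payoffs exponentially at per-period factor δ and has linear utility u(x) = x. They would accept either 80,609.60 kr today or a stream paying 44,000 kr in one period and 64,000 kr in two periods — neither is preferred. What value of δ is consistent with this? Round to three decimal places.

δ ≈ 0.830

Equating present values: 80609.60 = 44000δ + 64000δ².
That is, 64000δ² + 44000δ − 80609.60 = 0, a quadratic in δ.
By the quadratic formula (taking the positive root), δ = (−44000 + √22572057600.00) / 128000 ≈ 0.830.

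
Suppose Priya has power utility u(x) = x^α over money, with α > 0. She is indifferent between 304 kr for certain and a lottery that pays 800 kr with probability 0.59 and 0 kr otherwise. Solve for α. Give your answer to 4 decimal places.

EU(lottery) = 0.59·800^α + 0.41·0 = 0.59·800^α.
Equating: 304^α = 0.59·800^α, i.e. 0.3800^α = 0.59.
α = ln(0.59) / ln(304/800) = -0.5276327/-0.9675840 ≈ 0.5453.

α ≈ 0.5453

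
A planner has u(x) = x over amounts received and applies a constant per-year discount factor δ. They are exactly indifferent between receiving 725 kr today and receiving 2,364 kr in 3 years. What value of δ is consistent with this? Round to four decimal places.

δ ≈ 0.6744

Equating discounted utilities: u(725) = δ^3·u(2364) ⇒ δ^3 = u(725)/u(2364).
With u(x) = x: δ^3 = 725/2364 = 0.30668.
Hence δ = (0.30668)^(1/3) = 0.674368.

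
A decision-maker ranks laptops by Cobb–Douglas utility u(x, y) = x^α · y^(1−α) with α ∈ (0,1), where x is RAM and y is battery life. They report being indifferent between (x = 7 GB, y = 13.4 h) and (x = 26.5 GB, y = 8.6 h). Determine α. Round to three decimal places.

α ≈ 0.250

The Cobb–Douglas utilities coincide, so 7^α·13.4^(1−α) = 26.5^α·8.6^(1−α).
(7/26.5)^α = (8.6/13.4)^(1−α); take logs: α·ln(7/26.5) = (1−α)·ln(8.6/13.4), i.e. α·-1.331235 = (1−α)·-0.443493.
Thus α·(-1.774728) = -0.443493, so α = -0.443493/-1.774728 ≈ 0.250.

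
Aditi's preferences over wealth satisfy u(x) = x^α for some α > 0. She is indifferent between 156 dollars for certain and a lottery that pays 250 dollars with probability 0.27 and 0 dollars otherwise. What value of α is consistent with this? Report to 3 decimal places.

EU(lottery) = 0.27·250^α + 0.73·0 = 0.27·250^α.
Equating: 156^α = 0.27·250^α, i.e. 0.6240^α = 0.27.
Taking logs: α·ln(156/250) = ln(0.27), so α = -1.309333 / -0.471605 ≈ 2.776.

α ≈ 2.776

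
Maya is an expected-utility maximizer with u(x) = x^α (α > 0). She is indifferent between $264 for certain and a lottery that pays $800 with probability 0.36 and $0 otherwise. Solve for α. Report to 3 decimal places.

EU(lottery) = 0.36·800^α + 0.64·0 = 0.36·800^α.
Setting u(264) equal to that: 264^α = 0.36·800^α ⇒ (264/800)^α = 0.36.
Taking logs: α·ln(264/800) = ln(0.36), so α = -1.021651 / -1.108663 ≈ 0.922.

α ≈ 0.922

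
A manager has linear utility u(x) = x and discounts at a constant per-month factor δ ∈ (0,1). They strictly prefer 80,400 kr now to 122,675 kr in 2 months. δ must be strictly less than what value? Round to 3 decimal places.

Comparing present values: 80400 > δ^2·122675.
Hence δ^2 < 80400/122675 = 0.65539, and x ↦ x^(1/2) is increasing on (0,∞).
δ < (80400/122675)^(1/2) ≈ 0.810.

δ < 0.810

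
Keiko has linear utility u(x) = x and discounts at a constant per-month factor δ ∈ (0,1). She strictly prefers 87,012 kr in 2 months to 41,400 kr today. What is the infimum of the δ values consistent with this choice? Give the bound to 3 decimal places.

Comparing present values: 41400 < δ^2·87012.
Dividing by 87012: δ^2 > 0.47580. Both sides are positive, so the square root keeps the direction.
δ > (41400/87012)^(1/2) ≈ 0.690.

δ > 0.690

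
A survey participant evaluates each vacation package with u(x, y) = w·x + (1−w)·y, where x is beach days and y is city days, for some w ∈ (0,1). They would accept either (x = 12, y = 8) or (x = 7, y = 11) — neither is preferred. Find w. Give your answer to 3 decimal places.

u(12,8) = u(7,11) means w·12 + (1−w)·8 = w·7 + (1−w)·11.
Collecting terms: w·5 = (1−w)·3.
Hence w = 3/(5+3) = 3/8 = 0.375.

w = 0.375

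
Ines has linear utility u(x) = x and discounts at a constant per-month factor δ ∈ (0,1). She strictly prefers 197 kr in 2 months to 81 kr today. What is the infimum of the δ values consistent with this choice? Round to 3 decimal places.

δ > 0.641

Comparing present values: 81 < δ^2·197.
Hence δ^2 > 81/197 = 0.41117, and x ↦ x^(1/2) is increasing on (0,∞).
δ > (81/197)^(1/2) ≈ 0.641.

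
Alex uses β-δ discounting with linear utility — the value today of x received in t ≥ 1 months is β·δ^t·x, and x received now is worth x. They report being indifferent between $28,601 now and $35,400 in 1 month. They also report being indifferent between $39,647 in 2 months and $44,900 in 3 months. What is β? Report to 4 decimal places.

The second indifference involves only future payoffs, so β cancels: β·δ^2·39647 = β·δ^3·44900, giving δ = 39647/44900 = 0.88301.
Now use the now-vs-future pair: 28601 = β·δ·35400 gives β = 28601/(0.88301·35400) ≈ 0.9150.

β ≈ 0.9150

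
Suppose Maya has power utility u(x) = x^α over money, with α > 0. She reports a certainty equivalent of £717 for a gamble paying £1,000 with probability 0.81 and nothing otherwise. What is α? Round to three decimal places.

α ≈ 0.633

EU(lottery) = 0.81·1000^α + 0.19·0 = 0.81·1000^α.
Indifference: 717^α = 0.81·1000^α, so (717/1000)^α = 0.81.
Taking logs: α·ln(717/1000) = ln(0.81), so α = -0.210721 / -0.332679 ≈ 0.633.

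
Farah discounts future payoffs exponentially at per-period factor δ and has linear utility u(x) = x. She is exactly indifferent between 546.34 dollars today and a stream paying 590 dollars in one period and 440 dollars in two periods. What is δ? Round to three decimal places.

The stream is worth 590δ + 440δ² today, so 590δ + 440δ² = 546.34.
That is, 440δ² + 590δ − 546.34 = 0, a quadratic in δ.
The positive root is δ = [−590 + √(590² + 4·440·546.34)] / (2·440) = (−590 + 1144.403)/880 ≈ 0.630.

δ ≈ 0.630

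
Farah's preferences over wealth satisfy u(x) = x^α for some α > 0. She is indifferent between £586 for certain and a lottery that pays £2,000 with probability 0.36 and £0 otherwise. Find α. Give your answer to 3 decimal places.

The lottery's expected utility is 0.36·u(2000) + 0.64·u(0) = 0.36·2000^α (since u(0) = 0 for α > 0).
Setting u(586) equal to that: 586^α = 0.36·2000^α ⇒ (586/2000)^α = 0.36.
Take logs: α = ln 0.36 / ln(586/2000) ≈ 0.83225.

α ≈ 0.832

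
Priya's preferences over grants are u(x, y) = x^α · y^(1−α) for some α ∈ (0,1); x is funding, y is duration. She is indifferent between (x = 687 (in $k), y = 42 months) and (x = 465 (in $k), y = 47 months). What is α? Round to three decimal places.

α ≈ 0.224

The Cobb–Douglas utilities coincide, so 687^α·42^(1−α) = 465^α·47^(1−α).
Rearrange to (687/465)^α = (47/42)^(1−α) and take logs: α·0.390297 = (1−α)·0.112478.
Thus α·(0.502775) = 0.112478, so α = 0.112478/0.502775 ≈ 0.224.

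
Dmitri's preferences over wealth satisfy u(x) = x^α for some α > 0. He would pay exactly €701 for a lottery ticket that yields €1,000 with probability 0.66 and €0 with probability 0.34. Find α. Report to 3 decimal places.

Since u(0) = 0, the lottery's EU is 0.66·1000^α.
Equating: 701^α = 0.66·1000^α, i.e. 0.7010^α = 0.66.
α = ln(0.66) / ln(701/1000) = -0.415515/-0.355247 ≈ 1.170.

α ≈ 1.170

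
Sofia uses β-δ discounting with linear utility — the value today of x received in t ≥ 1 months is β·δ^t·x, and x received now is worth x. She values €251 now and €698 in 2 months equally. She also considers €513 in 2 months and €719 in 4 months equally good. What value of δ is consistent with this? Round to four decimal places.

δ ≈ 0.8447

From the later pair, β·δ^2·513 = β·δ^4·719; dividing through, δ^2 = 513/719 = 0.71349, so δ = 0.84468.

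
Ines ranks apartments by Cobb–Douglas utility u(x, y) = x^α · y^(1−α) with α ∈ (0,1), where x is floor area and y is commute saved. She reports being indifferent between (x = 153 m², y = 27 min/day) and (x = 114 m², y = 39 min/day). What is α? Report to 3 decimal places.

α ≈ 0.556

Set the two utilities equal: 153^α·27^(1−α) = 114^α·39^(1−α).
(153/114)^α = (39/27)^(1−α); take logs: α·ln(153/114) = (1−α)·ln(39/27), i.e. α·0.294239 = (1−α)·0.367725.
So α/(1−α) = (0.367725)/(0.294239) = 1.249749, and α = 1.249749/2.249749 ≈ 0.556.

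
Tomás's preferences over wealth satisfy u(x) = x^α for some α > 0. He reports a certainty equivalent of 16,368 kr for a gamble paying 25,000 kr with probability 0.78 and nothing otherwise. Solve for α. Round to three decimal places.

α ≈ 0.587

Since u(0) = 0, the lottery's EU is 0.78·25000^α.
Equating: 16368^α = 0.78·25000^α, i.e. 0.6547^α = 0.78.
Taking logs: α·ln(16368/25000) = ln(0.78), so α = -0.248461 / -0.423548 ≈ 0.587.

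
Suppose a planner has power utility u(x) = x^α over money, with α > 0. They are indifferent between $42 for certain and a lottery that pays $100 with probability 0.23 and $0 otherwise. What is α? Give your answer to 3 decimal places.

Since u(0) = 0, the lottery's EU is 0.23·100^α.
Setting u(42) equal to that: 42^α = 0.23·100^α ⇒ (42/100)^α = 0.23.
α = ln(0.23) / ln(42/100) = -1.469676/-0.867501 ≈ 1.694.

α ≈ 1.694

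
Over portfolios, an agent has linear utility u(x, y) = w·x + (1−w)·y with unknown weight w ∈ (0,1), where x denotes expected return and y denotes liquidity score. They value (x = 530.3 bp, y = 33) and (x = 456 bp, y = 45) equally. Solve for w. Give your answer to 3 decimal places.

Equating utilities: w·530.3 + (1−w)·33 = w·456 + (1−w)·45.
Collecting terms: w·74.3 = (1−w)·12.
The marginal rate of substitution is 12/74.3, so w = 12/(74.3+12) = 0.139.

w = 0.139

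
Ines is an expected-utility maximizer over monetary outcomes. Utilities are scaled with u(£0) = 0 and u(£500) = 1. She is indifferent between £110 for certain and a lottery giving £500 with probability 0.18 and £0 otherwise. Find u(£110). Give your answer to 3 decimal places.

0.180

By the standard-gamble method, u(£110) is just the indifference probability on the best outcome: 0.18.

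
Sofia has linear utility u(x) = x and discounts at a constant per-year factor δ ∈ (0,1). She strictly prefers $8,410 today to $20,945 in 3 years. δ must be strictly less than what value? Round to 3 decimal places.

δ < 0.738

Under u(x) = x this choice says 8410 > δ^3·20945.
So δ^3 < 8410/20945 = 0.40153; taking the cube root of both positive sides preserves the inequality.
δ < (8410/20945)^(1/3) ≈ 0.738.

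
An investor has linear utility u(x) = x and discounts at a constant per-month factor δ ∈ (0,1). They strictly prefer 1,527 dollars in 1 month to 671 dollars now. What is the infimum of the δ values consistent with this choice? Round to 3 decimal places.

Comparing present values: 671 < δ·1527.
So δ > 671/1527 = 0.43942.

δ > 0.439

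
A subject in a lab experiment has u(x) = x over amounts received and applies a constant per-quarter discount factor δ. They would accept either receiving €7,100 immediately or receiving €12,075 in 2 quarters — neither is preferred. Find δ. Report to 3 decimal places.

δ ≈ 0.767

Indifference means u(7100) = δ^2 · u(12075), so δ^2 = u(7100)/u(12075).
With u(x) = x: δ^2 = 7100/12075 = 0.58799.
Taking the square root: δ = 0.58799^(1/2) ≈ 0.767.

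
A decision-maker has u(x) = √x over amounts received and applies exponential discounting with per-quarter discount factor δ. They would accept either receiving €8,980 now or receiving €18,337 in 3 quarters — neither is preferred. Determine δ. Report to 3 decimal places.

Equating discounted utilities: u(8980) = δ^3·u(18337) ⇒ δ^3 = u(8980)/u(18337).
Since u(x) = √x, δ^3 = √(8980/18337) = 0.69980.
So δ = 0.69980^(1/3) ≈ 0.888.

δ ≈ 0.888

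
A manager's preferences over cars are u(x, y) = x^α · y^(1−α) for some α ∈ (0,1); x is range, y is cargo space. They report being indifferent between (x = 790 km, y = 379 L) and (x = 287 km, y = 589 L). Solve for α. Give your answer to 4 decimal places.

Set the two utilities equal: 790^α·379^(1−α) = 287^α·589^(1−α).
Rearrange to (790/287)^α = (589/379)^(1−α) and take logs: α·1.0125507 = (1−α)·0.4408900.
With A = 1.0125507 and B = 0.4408900: α·A = (1−α)·B, so α = B/(A+B) = 0.4408900/1.4534407 ≈ 0.3033.

α ≈ 0.3033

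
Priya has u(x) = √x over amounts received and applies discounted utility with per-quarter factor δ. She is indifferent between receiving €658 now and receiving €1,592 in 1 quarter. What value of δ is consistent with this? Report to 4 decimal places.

δ ≈ 0.6429

Indifference means u(658) = δ · u(1592), so δ = u(658)/u(1592).
Since u(x) = √x, δ = √(658/1592) = 0.64290.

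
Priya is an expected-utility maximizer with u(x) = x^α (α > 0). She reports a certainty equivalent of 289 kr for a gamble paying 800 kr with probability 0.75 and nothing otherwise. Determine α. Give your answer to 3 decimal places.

EU(lottery) = 0.75·800^α + 0.25·0 = 0.75·800^α.
Indifference: 289^α = 0.75·800^α, so (289/800)^α = 0.75.
Taking logs: α·ln(289/800) = ln(0.75), so α = -0.287682 / -1.018185 ≈ 0.283.

α ≈ 0.283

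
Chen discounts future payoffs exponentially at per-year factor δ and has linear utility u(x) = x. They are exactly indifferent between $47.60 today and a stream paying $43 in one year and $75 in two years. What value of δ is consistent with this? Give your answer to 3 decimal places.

The stream is worth 43δ + 75δ² today, so 43δ + 75δ² = 47.60.
That is, 75δ² + 43δ − 47.60 = 0, a quadratic in δ.
The positive root is δ = [−43 + √(43² + 4·75·47.60)] / (2·75) = (−43 + 127.000)/150 ≈ 0.560.

δ ≈ 0.560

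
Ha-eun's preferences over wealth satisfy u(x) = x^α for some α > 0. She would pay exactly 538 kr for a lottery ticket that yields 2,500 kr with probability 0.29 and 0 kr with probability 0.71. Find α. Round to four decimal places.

α ≈ 0.8058

The lottery's expected utility is 0.29·u(2500) + 0.71·u(0) = 0.29·2500^α (since u(0) = 0 for α > 0).
Indifference: 538^α = 0.29·2500^α, so (538/2500)^α = 0.29.
α = ln(0.29) / ln(538/2500) = -1.2378744/-1.5361875 ≈ 0.8058.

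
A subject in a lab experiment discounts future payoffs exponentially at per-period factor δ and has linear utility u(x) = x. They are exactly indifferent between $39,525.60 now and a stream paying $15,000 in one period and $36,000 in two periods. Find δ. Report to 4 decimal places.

Present value of the stream is 15000·δ + 36000·δ². Indifference gives 15000δ + 36000δ² = 39525.60.
Rearranged: 36000δ² + 15000δ − 39525.60 = 0.
By the quadratic formula (taking the positive root), δ = (−15000 + √5916686400.00) / 72000 ≈ 0.8600.

δ ≈ 0.8600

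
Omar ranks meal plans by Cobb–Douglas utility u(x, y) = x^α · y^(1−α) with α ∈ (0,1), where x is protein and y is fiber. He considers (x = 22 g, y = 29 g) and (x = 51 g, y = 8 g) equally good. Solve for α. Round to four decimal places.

The Cobb–Douglas utilities coincide, so 22^α·29^(1−α) = 51^α·8^(1−α).
Taking logs: α·ln 22 + (1−α)·ln 29 = α·ln 51 + (1−α)·ln 8, i.e. α·-0.8407832 = (1−α)·-1.2878543.
Thus α·(-2.1286375) = -1.2878543, so α = -1.2878543/-2.1286375 ≈ 0.6050.

α ≈ 0.6050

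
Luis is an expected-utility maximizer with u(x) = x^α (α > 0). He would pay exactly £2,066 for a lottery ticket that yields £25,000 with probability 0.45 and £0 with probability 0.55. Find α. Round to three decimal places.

EU(lottery) = 0.45·25000^α + 0.55·0 = 0.45·25000^α.
Indifference: 2066^α = 0.45·25000^α, so (2066/25000)^α = 0.45.
α = ln(0.45) / ln(2066/25000) = -0.798508/-2.493261 ≈ 0.320.

α ≈ 0.320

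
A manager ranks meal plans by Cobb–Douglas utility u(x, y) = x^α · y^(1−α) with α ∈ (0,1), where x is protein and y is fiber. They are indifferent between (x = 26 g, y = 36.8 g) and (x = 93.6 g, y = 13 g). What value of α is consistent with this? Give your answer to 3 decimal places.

α ≈ 0.448

The Cobb–Douglas utilities coincide, so 26^α·36.8^(1−α) = 93.6^α·13^(1−α).
Taking logs: α·ln 26 + (1−α)·ln 36.8 = α·ln 93.6 + (1−α)·ln 13, i.e. α·-1.280934 = (1−α)·-1.040548.
Thus α·(-2.321482) = -1.040548, so α = -1.040548/-2.321482 ≈ 0.448.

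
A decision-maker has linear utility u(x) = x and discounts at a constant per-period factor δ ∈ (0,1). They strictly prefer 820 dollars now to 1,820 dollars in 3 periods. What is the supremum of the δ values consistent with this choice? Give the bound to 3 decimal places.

The preference means 820 > δ^3·1820.
Hence δ^3 < 820/1820 = 0.45055, and x ↦ x^(1/3) is increasing on (0,∞).
δ < 0.45055^(1/3) = 0.767.

δ < 0.767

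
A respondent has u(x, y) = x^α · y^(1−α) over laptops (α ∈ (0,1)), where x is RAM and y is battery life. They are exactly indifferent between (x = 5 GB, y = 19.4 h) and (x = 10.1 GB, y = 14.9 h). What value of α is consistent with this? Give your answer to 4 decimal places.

α ≈ 0.2729

Indifference: 5^α · 19.4^(1−α) = 10.1^α · 14.9^(1−α).
(5/10.1)^α = (14.9/19.4)^(1−α); take logs: α·ln(5/10.1) = (1−α)·ln(14.9/19.4), i.e. α·-0.7030975 = (1−α)·-0.2639119.
Thus α·(-0.9670094) = -0.2639119, so α = -0.2639119/-0.9670094 ≈ 0.2729.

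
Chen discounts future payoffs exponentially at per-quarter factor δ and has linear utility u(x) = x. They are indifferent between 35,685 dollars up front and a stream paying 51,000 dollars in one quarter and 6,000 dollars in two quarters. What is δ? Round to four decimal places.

Present value of the stream is 51000·δ + 6000·δ². Indifference gives 51000δ + 6000δ² = 35685.
Rearranged: 6000δ² + 51000δ − 35685 = 0.
The positive root is δ = [−51000 + √(51000² + 4·6000·35685)] / (2·6000) = (−51000 + 58800.000)/12000 ≈ 0.6500.

δ ≈ 0.6500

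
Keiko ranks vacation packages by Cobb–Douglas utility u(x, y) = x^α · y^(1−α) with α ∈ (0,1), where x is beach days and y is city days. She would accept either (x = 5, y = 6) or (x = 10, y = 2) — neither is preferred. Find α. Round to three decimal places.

The Cobb–Douglas utilities coincide, so 5^α·6^(1−α) = 10^α·2^(1−α).
Taking logs: α·ln 5 + (1−α)·ln 6 = α·ln 10 + (1−α)·ln 2, i.e. α·-0.693147 = (1−α)·-1.098612.
Thus α·(-1.791759) = -1.098612, so α = -1.098612/-1.791759 ≈ 0.613.

α ≈ 0.613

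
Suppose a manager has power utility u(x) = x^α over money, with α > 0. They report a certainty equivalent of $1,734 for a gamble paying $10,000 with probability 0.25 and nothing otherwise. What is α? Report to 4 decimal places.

α ≈ 0.7912

EU(lottery) = 0.25·10000^α + 0.75·0 = 0.25·10000^α.
Indifference: 1734^α = 0.25·10000^α, so (1734/10000)^α = 0.25.
Taking logs: α·ln(1734/10000) = ln(0.25), so α = -1.3862944 / -1.7521542 ≈ 0.7912.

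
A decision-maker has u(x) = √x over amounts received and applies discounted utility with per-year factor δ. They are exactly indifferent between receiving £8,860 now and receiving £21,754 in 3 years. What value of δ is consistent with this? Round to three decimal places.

Equating discounted utilities: u(8860) = δ^3·u(21754) ⇒ δ^3 = u(8860)/u(21754).
Since u(x) = √x, δ^3 = √(8860/21754) = 0.63819.
So δ = 0.63819^(1/3) ≈ 0.861.

δ ≈ 0.861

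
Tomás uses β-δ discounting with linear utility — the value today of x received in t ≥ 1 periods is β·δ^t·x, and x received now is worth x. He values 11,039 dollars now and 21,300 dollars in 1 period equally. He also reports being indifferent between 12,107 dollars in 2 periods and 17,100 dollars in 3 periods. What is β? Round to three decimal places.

The second indifference involves only future payoffs, so β cancels: β·δ^2·12107 = β·δ^3·17100, giving δ = 12107/17100 = 0.70801.
The first indifference: 11039 = β·δ·21300, so β = 11039/(δ·21300) = 11039/(0.70801·21300) ≈ 0.732.

β ≈ 0.732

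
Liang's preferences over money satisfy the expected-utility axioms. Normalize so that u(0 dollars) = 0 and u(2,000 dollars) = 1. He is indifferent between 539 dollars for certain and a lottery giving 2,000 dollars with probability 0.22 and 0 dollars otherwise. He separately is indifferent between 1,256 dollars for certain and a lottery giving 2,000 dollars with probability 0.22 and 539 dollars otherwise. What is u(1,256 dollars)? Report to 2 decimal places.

0.39

The first gamble pins u(539 dollars): it must equal 0.22·1 + 0.78·0 = 0.22.
Then u(1,256 dollars) = 0.22·u(2,000 dollars) + 0.78·u(539 dollars) = 0.22·1.00 + 0.78·0.22 = 0.3916.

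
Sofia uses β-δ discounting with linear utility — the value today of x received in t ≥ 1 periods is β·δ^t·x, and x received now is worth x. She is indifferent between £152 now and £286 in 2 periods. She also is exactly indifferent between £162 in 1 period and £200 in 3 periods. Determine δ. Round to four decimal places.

δ ≈ 0.9000

Both payoffs in the second observation are in the future, so β drops out: δ^1·162 = δ^3·200 ⇒ δ^2 = 162/200 = 0.81000, so δ = 0.90000.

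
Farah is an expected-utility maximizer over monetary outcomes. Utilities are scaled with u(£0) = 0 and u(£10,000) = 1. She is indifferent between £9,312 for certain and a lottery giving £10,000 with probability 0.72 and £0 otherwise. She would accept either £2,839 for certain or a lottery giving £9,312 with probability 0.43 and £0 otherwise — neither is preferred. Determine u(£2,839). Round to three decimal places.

From the first indifference, u(£9,312) = 0.72·u(£10,000) + 0.28·u(£0) = 0.72·1 + 0.28·0 = 0.72.
Chaining: u(£2,839) = 0.43·0.72 + 0.57·0.00 = 0.3096.

0.310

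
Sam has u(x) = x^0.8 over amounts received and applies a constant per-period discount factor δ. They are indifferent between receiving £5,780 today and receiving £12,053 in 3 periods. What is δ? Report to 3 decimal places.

δ ≈ 0.822

Indifference means u(5780) = δ^3 · u(12053), so δ^3 = u(5780)/u(12053).
Since u(x) = x^0.8, δ^3 = (5780/12053)^0.8 = 0.47955^0.8 = 0.55548.
Taking the cube root: δ = 0.55548^(1/3) ≈ 0.822.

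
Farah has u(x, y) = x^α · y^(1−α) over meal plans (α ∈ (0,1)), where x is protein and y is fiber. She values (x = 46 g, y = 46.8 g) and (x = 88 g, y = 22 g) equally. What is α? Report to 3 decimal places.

α ≈ 0.538

Indifference: 46^α · 46.8^(1−α) = 88^α · 22^(1−α).
Taking logs: α·ln 46 + (1−α)·ln 46.8 = α·ln 88 + (1−α)·ln 22, i.e. α·-0.648695 = (1−α)·-0.754841.
With A = -0.648695 and B = -0.754841: α·A = (1−α)·B, so α = B/(A+B) = -0.754841/-1.403536 ≈ 0.538.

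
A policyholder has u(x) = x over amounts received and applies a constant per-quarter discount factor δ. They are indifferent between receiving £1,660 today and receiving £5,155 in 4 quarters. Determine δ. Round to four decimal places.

Equating discounted utilities: u(1660) = δ^4·u(5155) ⇒ δ^4 = u(1660)/u(5155).
With u(x) = x: δ^4 = 1660/5155 = 0.32202.
So δ = 0.32202^(1/4) ≈ 0.7533.

δ ≈ 0.7533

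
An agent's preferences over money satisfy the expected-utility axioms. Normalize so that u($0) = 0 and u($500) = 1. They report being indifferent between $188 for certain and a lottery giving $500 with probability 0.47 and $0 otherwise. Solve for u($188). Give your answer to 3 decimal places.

By the standard-gamble method, u($188) is just the indifference probability on the best outcome: 0.47.

0.470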